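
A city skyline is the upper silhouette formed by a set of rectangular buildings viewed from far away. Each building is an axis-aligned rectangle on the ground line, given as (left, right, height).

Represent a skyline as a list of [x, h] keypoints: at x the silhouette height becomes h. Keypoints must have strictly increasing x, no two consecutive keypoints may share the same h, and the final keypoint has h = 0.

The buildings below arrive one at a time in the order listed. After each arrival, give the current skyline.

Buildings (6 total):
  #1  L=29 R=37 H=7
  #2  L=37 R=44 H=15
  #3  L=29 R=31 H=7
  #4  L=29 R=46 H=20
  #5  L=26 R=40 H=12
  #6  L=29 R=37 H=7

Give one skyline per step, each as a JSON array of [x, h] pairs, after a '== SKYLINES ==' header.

== SKYLINES ==
[[29,7],[37,0]]
[[29,7],[37,15],[44,0]]
[[29,7],[37,15],[44,0]]
[[29,20],[46,0]]
[[26,12],[29,20],[46,0]]
[[26,12],[29,20],[46,0]]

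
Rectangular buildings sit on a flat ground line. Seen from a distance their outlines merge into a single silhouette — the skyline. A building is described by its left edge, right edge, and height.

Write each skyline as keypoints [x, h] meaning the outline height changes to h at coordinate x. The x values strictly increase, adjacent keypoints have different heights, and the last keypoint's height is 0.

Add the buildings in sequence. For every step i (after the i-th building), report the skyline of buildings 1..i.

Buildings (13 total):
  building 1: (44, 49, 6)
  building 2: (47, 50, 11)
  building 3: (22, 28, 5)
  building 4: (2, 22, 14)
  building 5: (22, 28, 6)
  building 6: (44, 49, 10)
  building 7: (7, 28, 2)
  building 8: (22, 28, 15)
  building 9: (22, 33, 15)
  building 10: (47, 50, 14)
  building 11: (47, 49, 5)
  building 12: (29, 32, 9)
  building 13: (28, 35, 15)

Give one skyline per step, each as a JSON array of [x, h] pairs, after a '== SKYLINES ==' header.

== SKYLINES ==
[[44,6],[49,0]]
[[44,6],[47,11],[50,0]]
[[22,5],[28,0],[44,6],[47,11],[50,0]]
[[2,14],[22,5],[28,0],[44,6],[47,11],[50,0]]
[[2,14],[22,6],[28,0],[44,6],[47,11],[50,0]]
[[2,14],[22,6],[28,0],[44,10],[47,11],[50,0]]
[[2,14],[22,6],[28,0],[44,10],[47,11],[50,0]]
[[2,14],[22,15],[28,0],[44,10],[47,11],[50,0]]
[[2,14],[22,15],[33,0],[44,10],[47,11],[50,0]]
[[2,14],[22,15],[33,0],[44,10],[47,14],[50,0]]
[[2,14],[22,15],[33,0],[44,10],[47,14],[50,0]]
[[2,14],[22,15],[33,0],[44,10],[47,14],[50,0]]
[[2,14],[22,15],[35,0],[44,10],[47,14],[50,0]]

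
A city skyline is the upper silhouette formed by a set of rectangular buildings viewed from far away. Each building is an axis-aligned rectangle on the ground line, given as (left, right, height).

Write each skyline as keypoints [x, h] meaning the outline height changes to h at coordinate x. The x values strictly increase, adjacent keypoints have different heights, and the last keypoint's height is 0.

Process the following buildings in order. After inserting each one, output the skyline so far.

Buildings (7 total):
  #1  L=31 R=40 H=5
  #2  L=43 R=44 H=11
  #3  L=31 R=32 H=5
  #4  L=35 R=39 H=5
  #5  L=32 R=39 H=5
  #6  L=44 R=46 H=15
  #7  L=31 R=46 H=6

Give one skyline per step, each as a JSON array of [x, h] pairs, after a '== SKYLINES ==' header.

== SKYLINES ==
[[31,5],[40,0]]
[[31,5],[40,0],[43,11],[44,0]]
[[31,5],[40,0],[43,11],[44,0]]
[[31,5],[40,0],[43,11],[44,0]]
[[31,5],[40,0],[43,11],[44,0]]
[[31,5],[40,0],[43,11],[44,15],[46,0]]
[[31,6],[43,11],[44,15],[46,0]]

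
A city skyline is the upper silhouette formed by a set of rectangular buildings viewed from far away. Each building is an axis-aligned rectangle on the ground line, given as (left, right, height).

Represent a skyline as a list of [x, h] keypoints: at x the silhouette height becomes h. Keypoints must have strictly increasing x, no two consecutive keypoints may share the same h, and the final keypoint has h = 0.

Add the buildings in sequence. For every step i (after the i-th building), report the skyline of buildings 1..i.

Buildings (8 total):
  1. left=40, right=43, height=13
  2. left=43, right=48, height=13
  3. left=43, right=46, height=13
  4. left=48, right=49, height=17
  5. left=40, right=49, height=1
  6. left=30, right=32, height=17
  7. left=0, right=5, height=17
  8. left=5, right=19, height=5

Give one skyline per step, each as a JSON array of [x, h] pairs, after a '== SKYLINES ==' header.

== SKYLINES ==
[[40,13],[43,0]]
[[40,13],[48,0]]
[[40,13],[48,0]]
[[40,13],[48,17],[49,0]]
[[40,13],[48,17],[49,0]]
[[30,17],[32,0],[40,13],[48,17],[49,0]]
[[0,17],[5,0],[30,17],[32,0],[40,13],[48,17],[49,0]]
[[0,17],[5,5],[19,0],[30,17],[32,0],[40,13],[48,17],[49,0]]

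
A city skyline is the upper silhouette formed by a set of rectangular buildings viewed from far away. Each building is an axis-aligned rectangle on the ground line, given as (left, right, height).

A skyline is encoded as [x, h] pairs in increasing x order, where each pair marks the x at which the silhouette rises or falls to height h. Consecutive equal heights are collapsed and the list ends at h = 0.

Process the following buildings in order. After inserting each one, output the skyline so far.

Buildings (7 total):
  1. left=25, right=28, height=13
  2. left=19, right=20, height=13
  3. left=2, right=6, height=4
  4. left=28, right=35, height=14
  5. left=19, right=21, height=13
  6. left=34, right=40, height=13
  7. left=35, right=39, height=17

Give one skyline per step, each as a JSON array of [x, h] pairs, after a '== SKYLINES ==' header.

== SKYLINES ==
[[25,13],[28,0]]
[[19,13],[20,0],[25,13],[28,0]]
[[2,4],[6,0],[19,13],[20,0],[25,13],[28,0]]
[[2,4],[6,0],[19,13],[20,0],[25,13],[28,14],[35,0]]
[[2,4],[6,0],[19,13],[21,0],[25,13],[28,14],[35,0]]
[[2,4],[6,0],[19,13],[21,0],[25,13],[28,14],[35,13],[40,0]]
[[2,4],[6,0],[19,13],[21,0],[25,13],[28,14],[35,17],[39,13],[40,0]]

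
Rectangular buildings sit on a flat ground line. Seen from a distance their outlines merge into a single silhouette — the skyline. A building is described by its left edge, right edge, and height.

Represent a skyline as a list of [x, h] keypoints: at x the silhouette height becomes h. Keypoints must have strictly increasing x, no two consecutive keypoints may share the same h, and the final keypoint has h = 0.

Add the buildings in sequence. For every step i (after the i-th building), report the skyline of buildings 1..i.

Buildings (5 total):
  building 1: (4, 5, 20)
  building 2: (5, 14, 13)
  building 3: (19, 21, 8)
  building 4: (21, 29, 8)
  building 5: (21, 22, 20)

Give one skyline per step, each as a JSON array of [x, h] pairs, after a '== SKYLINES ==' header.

== SKYLINES ==
[[4,20],[5,0]]
[[4,20],[5,13],[14,0]]
[[4,20],[5,13],[14,0],[19,8],[21,0]]
[[4,20],[5,13],[14,0],[19,8],[29,0]]
[[4,20],[5,13],[14,0],[19,8],[21,20],[22,8],[29,0]]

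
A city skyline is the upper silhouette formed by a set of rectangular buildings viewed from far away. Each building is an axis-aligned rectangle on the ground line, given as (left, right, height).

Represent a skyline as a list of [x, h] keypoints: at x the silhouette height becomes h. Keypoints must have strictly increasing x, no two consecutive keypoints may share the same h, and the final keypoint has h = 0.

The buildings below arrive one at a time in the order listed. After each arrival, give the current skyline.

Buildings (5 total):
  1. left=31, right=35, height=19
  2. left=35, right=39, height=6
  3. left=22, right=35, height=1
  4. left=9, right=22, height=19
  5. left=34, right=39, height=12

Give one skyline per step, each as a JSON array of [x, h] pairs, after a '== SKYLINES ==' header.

== SKYLINES ==
[[31,19],[35,0]]
[[31,19],[35,6],[39,0]]
[[22,1],[31,19],[35,6],[39,0]]
[[9,19],[22,1],[31,19],[35,6],[39,0]]
[[9,19],[22,1],[31,19],[35,12],[39,0]]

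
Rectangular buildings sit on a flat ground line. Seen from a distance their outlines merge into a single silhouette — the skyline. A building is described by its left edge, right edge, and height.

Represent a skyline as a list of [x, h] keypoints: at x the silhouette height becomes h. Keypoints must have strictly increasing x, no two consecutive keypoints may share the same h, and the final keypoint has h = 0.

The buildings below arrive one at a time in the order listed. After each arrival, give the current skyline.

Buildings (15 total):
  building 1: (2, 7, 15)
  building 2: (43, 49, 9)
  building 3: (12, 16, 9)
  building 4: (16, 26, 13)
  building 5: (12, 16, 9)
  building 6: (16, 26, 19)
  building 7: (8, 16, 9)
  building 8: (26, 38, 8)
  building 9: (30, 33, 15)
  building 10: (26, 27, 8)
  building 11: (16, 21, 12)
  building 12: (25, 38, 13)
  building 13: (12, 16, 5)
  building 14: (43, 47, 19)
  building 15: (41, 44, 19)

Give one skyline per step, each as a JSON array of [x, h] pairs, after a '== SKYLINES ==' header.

== SKYLINES ==
[[2,15],[7,0]]
[[2,15],[7,0],[43,9],[49,0]]
[[2,15],[7,0],[12,9],[16,0],[43,9],[49,0]]
[[2,15],[7,0],[12,9],[16,13],[26,0],[43,9],[49,0]]
[[2,15],[7,0],[12,9],[16,13],[26,0],[43,9],[49,0]]
[[2,15],[7,0],[12,9],[16,19],[26,0],[43,9],[49,0]]
[[2,15],[7,0],[8,9],[16,19],[26,0],[43,9],[49,0]]
[[2,15],[7,0],[8,9],[16,19],[26,8],[38,0],[43,9],[49,0]]
[[2,15],[7,0],[8,9],[16,19],[26,8],[30,15],[33,8],[38,0],[43,9],[49,0]]
[[2,15],[7,0],[8,9],[16,19],[26,8],[30,15],[33,8],[38,0],[43,9],[49,0]]
[[2,15],[7,0],[8,9],[16,19],[26,8],[30,15],[33,8],[38,0],[43,9],[49,0]]
[[2,15],[7,0],[8,9],[16,19],[26,13],[30,15],[33,13],[38,0],[43,9],[49,0]]
[[2,15],[7,0],[8,9],[16,19],[26,13],[30,15],[33,13],[38,0],[43,9],[49,0]]
[[2,15],[7,0],[8,9],[16,19],[26,13],[30,15],[33,13],[38,0],[43,19],[47,9],[49,0]]
[[2,15],[7,0],[8,9],[16,19],[26,13],[30,15],[33,13],[38,0],[41,19],[47,9],[49,0]]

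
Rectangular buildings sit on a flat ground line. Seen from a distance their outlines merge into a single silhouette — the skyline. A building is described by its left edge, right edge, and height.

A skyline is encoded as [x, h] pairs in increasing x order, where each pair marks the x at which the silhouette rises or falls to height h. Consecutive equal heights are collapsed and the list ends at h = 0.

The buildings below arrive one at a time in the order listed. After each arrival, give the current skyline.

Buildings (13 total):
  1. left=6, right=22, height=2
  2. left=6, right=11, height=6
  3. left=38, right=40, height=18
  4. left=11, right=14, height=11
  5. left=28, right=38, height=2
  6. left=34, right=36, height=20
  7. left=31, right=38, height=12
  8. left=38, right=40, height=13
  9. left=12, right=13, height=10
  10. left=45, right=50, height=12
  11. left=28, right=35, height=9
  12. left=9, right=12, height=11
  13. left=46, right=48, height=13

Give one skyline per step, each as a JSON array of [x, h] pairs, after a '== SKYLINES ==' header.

== SKYLINES ==
[[6,2],[22,0]]
[[6,6],[11,2],[22,0]]
[[6,6],[11,2],[22,0],[38,18],[40,0]]
[[6,6],[11,11],[14,2],[22,0],[38,18],[40,0]]
[[6,6],[11,11],[14,2],[22,0],[28,2],[38,18],[40,0]]
[[6,6],[11,11],[14,2],[22,0],[28,2],[34,20],[36,2],[38,18],[40,0]]
[[6,6],[11,11],[14,2],[22,0],[28,2],[31,12],[34,20],[36,12],[38,18],[40,0]]
[[6,6],[11,11],[14,2],[22,0],[28,2],[31,12],[34,20],[36,12],[38,18],[40,0]]
[[6,6],[11,11],[14,2],[22,0],[28,2],[31,12],[34,20],[36,12],[38,18],[40,0]]
[[6,6],[11,11],[14,2],[22,0],[28,2],[31,12],[34,20],[36,12],[38,18],[40,0],[45,12],[50,0]]
[[6,6],[11,11],[14,2],[22,0],[28,9],[31,12],[34,20],[36,12],[38,18],[40,0],[45,12],[50,0]]
[[6,6],[9,11],[14,2],[22,0],[28,9],[31,12],[34,20],[36,12],[38,18],[40,0],[45,12],[50,0]]
[[6,6],[9,11],[14,2],[22,0],[28,9],[31,12],[34,20],[36,12],[38,18],[40,0],[45,12],[46,13],[48,12],[50,0]]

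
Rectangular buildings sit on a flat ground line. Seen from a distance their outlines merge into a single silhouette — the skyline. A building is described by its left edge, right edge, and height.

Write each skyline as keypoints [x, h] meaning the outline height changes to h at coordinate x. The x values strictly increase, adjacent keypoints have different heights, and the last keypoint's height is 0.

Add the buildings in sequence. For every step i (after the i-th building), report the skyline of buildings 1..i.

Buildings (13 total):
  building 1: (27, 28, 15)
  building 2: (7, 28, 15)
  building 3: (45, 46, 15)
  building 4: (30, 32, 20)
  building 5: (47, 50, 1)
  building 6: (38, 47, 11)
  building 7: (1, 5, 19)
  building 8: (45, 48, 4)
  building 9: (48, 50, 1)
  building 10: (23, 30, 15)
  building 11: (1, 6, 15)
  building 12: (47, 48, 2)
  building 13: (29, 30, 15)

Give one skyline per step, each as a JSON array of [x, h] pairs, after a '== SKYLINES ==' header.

== SKYLINES ==
[[27,15],[28,0]]
[[7,15],[28,0]]
[[7,15],[28,0],[45,15],[46,0]]
[[7,15],[28,0],[30,20],[32,0],[45,15],[46,0]]
[[7,15],[28,0],[30,20],[32,0],[45,15],[46,0],[47,1],[50,0]]
[[7,15],[28,0],[30,20],[32,0],[38,11],[45,15],[46,11],[47,1],[50,0]]
[[1,19],[5,0],[7,15],[28,0],[30,20],[32,0],[38,11],[45,15],[46,11],[47,1],[50,0]]
[[1,19],[5,0],[7,15],[28,0],[30,20],[32,0],[38,11],[45,15],[46,11],[47,4],[48,1],[50,0]]
[[1,19],[5,0],[7,15],[28,0],[30,20],[32,0],[38,11],[45,15],[46,11],[47,4],[48,1],[50,0]]
[[1,19],[5,0],[7,15],[30,20],[32,0],[38,11],[45,15],[46,11],[47,4],[48,1],[50,0]]
[[1,19],[5,15],[6,0],[7,15],[30,20],[32,0],[38,11],[45,15],[46,11],[47,4],[48,1],[50,0]]
[[1,19],[5,15],[6,0],[7,15],[30,20],[32,0],[38,11],[45,15],[46,11],[47,4],[48,1],[50,0]]
[[1,19],[5,15],[6,0],[7,15],[30,20],[32,0],[38,11],[45,15],[46,11],[47,4],[48,1],[50,0]]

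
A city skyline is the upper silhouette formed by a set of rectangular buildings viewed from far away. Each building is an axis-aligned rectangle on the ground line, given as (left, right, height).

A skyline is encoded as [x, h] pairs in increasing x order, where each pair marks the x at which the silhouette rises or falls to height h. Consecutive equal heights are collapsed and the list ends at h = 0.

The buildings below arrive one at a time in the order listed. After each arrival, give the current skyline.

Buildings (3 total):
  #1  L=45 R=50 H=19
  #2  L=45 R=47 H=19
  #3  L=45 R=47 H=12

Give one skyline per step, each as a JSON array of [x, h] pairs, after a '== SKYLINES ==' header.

== SKYLINES ==
[[45,19],[50,0]]
[[45,19],[50,0]]
[[45,19],[50,0]]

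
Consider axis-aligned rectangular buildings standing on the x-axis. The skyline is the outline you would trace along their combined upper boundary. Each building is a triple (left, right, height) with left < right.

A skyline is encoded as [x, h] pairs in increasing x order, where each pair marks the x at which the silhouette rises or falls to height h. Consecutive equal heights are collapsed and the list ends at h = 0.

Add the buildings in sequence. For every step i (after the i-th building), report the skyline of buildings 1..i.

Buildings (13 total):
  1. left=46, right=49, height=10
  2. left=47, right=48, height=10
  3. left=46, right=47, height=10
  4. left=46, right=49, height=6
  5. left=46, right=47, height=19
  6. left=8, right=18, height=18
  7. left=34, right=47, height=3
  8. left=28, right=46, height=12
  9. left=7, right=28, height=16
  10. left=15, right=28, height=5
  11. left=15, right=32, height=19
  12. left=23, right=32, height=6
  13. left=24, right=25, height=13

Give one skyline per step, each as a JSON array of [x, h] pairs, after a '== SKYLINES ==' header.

== SKYLINES ==
[[46,10],[49,0]]
[[46,10],[49,0]]
[[46,10],[49,0]]
[[46,10],[49,0]]
[[46,19],[47,10],[49,0]]
[[8,18],[18,0],[46,19],[47,10],[49,0]]
[[8,18],[18,0],[34,3],[46,19],[47,10],[49,0]]
[[8,18],[18,0],[28,12],[46,19],[47,10],[49,0]]
[[7,16],[8,18],[18,16],[28,12],[46,19],[47,10],[49,0]]
[[7,16],[8,18],[18,16],[28,12],[46,19],[47,10],[49,0]]
[[7,16],[8,18],[15,19],[32,12],[46,19],[47,10],[49,0]]
[[7,16],[8,18],[15,19],[32,12],[46,19],[47,10],[49,0]]
[[7,16],[8,18],[15,19],[32,12],[46,19],[47,10],[49,0]]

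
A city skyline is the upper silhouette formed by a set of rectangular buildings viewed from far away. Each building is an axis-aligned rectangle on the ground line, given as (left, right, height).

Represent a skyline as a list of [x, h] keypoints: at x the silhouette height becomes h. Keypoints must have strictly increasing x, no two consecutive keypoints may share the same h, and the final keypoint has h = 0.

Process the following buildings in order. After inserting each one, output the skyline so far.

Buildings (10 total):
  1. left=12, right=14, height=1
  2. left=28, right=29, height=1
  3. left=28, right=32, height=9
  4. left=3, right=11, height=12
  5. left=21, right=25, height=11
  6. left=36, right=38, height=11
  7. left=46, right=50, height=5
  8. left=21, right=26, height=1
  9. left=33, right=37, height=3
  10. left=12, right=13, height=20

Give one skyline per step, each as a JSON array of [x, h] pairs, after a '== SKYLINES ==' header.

== SKYLINES ==
[[12,1],[14,0]]
[[12,1],[14,0],[28,1],[29,0]]
[[12,1],[14,0],[28,9],[32,0]]
[[3,12],[11,0],[12,1],[14,0],[28,9],[32,0]]
[[3,12],[11,0],[12,1],[14,0],[21,11],[25,0],[28,9],[32,0]]
[[3,12],[11,0],[12,1],[14,0],[21,11],[25,0],[28,9],[32,0],[36,11],[38,0]]
[[3,12],[11,0],[12,1],[14,0],[21,11],[25,0],[28,9],[32,0],[36,11],[38,0],[46,5],[50,0]]
[[3,12],[11,0],[12,1],[14,0],[21,11],[25,1],[26,0],[28,9],[32,0],[36,11],[38,0],[46,5],[50,0]]
[[3,12],[11,0],[12,1],[14,0],[21,11],[25,1],[26,0],[28,9],[32,0],[33,3],[36,11],[38,0],[46,5],[50,0]]
[[3,12],[11,0],[12,20],[13,1],[14,0],[21,11],[25,1],[26,0],[28,9],[32,0],[33,3],[36,11],[38,0],[46,5],[50,0]]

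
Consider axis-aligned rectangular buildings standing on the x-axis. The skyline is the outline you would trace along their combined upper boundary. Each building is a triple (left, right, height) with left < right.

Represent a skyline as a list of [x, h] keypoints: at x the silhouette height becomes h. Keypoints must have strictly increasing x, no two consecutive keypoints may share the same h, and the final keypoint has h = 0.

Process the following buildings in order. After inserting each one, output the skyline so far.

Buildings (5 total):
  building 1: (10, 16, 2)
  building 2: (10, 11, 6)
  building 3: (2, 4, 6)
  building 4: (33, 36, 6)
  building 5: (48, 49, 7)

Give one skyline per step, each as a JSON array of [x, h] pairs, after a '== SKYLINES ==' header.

== SKYLINES ==
[[10,2],[16,0]]
[[10,6],[11,2],[16,0]]
[[2,6],[4,0],[10,6],[11,2],[16,0]]
[[2,6],[4,0],[10,6],[11,2],[16,0],[33,6],[36,0]]
[[2,6],[4,0],[10,6],[11,2],[16,0],[33,6],[36,0],[48,7],[49,0]]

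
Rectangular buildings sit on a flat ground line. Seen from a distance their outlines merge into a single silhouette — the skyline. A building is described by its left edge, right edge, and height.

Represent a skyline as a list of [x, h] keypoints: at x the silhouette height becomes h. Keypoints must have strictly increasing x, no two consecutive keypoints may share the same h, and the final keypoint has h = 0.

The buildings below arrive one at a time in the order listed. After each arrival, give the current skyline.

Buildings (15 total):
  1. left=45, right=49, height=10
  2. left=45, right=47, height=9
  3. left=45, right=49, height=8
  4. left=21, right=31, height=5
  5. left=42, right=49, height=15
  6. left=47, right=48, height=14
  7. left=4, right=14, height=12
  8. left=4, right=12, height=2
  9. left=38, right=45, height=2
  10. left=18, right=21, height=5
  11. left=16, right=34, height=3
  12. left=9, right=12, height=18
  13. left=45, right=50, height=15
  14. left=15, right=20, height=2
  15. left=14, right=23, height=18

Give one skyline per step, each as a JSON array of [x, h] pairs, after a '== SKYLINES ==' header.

== SKYLINES ==
[[45,10],[49,0]]
[[45,10],[49,0]]
[[45,10],[49,0]]
[[21,5],[31,0],[45,10],[49,0]]
[[21,5],[31,0],[42,15],[49,0]]
[[21,5],[31,0],[42,15],[49,0]]
[[4,12],[14,0],[21,5],[31,0],[42,15],[49,0]]
[[4,12],[14,0],[21,5],[31,0],[42,15],[49,0]]
[[4,12],[14,0],[21,5],[31,0],[38,2],[42,15],[49,0]]
[[4,12],[14,0],[18,5],[31,0],[38,2],[42,15],[49,0]]
[[4,12],[14,0],[16,3],[18,5],[31,3],[34,0],[38,2],[42,15],[49,0]]
[[4,12],[9,18],[12,12],[14,0],[16,3],[18,5],[31,3],[34,0],[38,2],[42,15],[49,0]]
[[4,12],[9,18],[12,12],[14,0],[16,3],[18,5],[31,3],[34,0],[38,2],[42,15],[50,0]]
[[4,12],[9,18],[12,12],[14,0],[15,2],[16,3],[18,5],[31,3],[34,0],[38,2],[42,15],[50,0]]
[[4,12],[9,18],[12,12],[14,18],[23,5],[31,3],[34,0],[38,2],[42,15],[50,0]]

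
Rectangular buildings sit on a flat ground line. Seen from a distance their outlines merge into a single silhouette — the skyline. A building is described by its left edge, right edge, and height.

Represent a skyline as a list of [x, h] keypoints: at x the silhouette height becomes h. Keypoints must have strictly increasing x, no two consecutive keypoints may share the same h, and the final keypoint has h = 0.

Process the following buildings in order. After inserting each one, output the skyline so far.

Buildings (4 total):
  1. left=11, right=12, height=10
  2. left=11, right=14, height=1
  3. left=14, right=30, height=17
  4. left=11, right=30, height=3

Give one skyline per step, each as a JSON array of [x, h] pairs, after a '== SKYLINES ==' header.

== SKYLINES ==
[[11,10],[12,0]]
[[11,10],[12,1],[14,0]]
[[11,10],[12,1],[14,17],[30,0]]
[[11,10],[12,3],[14,17],[30,0]]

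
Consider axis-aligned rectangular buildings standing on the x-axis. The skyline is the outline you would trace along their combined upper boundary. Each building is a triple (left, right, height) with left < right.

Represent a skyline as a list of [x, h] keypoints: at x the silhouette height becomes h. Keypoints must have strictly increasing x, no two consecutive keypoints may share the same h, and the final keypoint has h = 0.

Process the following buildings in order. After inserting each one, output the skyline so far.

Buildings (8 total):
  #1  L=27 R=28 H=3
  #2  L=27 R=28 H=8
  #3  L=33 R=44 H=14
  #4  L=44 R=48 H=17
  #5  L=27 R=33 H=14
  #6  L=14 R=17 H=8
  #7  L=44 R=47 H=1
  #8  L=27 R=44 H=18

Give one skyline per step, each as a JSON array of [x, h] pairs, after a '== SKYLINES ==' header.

== SKYLINES ==
[[27,3],[28,0]]
[[27,8],[28,0]]
[[27,8],[28,0],[33,14],[44,0]]
[[27,8],[28,0],[33,14],[44,17],[48,0]]
[[27,14],[44,17],[48,0]]
[[14,8],[17,0],[27,14],[44,17],[48,0]]
[[14,8],[17,0],[27,14],[44,17],[48,0]]
[[14,8],[17,0],[27,18],[44,17],[48,0]]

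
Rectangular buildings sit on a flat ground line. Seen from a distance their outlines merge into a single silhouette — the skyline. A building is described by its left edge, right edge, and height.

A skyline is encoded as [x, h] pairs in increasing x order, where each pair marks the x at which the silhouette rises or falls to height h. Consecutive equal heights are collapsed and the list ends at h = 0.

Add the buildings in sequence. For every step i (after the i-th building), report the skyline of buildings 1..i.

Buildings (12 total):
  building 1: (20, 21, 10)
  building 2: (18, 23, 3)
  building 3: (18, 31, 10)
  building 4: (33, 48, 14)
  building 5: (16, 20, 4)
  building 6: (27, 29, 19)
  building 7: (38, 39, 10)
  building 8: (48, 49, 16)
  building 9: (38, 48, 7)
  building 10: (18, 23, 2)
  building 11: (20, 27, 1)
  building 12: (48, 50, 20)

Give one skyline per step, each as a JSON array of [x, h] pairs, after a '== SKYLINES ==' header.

== SKYLINES ==
[[20,10],[21,0]]
[[18,3],[20,10],[21,3],[23,0]]
[[18,10],[31,0]]
[[18,10],[31,0],[33,14],[48,0]]
[[16,4],[18,10],[31,0],[33,14],[48,0]]
[[16,4],[18,10],[27,19],[29,10],[31,0],[33,14],[48,0]]
[[16,4],[18,10],[27,19],[29,10],[31,0],[33,14],[48,0]]
[[16,4],[18,10],[27,19],[29,10],[31,0],[33,14],[48,16],[49,0]]
[[16,4],[18,10],[27,19],[29,10],[31,0],[33,14],[48,16],[49,0]]
[[16,4],[18,10],[27,19],[29,10],[31,0],[33,14],[48,16],[49,0]]
[[16,4],[18,10],[27,19],[29,10],[31,0],[33,14],[48,16],[49,0]]
[[16,4],[18,10],[27,19],[29,10],[31,0],[33,14],[48,20],[50,0]]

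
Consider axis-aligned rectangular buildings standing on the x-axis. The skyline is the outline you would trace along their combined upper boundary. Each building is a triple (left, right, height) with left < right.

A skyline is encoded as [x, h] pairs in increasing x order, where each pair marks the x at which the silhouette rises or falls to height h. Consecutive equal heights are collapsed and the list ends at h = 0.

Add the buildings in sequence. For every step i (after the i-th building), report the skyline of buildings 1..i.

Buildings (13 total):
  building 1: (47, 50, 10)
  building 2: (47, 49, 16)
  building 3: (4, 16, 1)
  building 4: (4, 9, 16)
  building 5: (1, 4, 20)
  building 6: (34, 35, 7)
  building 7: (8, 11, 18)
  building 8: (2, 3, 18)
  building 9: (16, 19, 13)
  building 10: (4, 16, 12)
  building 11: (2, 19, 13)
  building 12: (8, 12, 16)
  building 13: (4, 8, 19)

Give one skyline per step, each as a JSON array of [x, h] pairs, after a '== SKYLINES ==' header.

== SKYLINES ==
[[47,10],[50,0]]
[[47,16],[49,10],[50,0]]
[[4,1],[16,0],[47,16],[49,10],[50,0]]
[[4,16],[9,1],[16,0],[47,16],[49,10],[50,0]]
[[1,20],[4,16],[9,1],[16,0],[47,16],[49,10],[50,0]]
[[1,20],[4,16],[9,1],[16,0],[34,7],[35,0],[47,16],[49,10],[50,0]]
[[1,20],[4,16],[8,18],[11,1],[16,0],[34,7],[35,0],[47,16],[49,10],[50,0]]
[[1,20],[4,16],[8,18],[11,1],[16,0],[34,7],[35,0],[47,16],[49,10],[50,0]]
[[1,20],[4,16],[8,18],[11,1],[16,13],[19,0],[34,7],[35,0],[47,16],[49,10],[50,0]]
[[1,20],[4,16],[8,18],[11,12],[16,13],[19,0],[34,7],[35,0],[47,16],[49,10],[50,0]]
[[1,20],[4,16],[8,18],[11,13],[19,0],[34,7],[35,0],[47,16],[49,10],[50,0]]
[[1,20],[4,16],[8,18],[11,16],[12,13],[19,0],[34,7],[35,0],[47,16],[49,10],[50,0]]
[[1,20],[4,19],[8,18],[11,16],[12,13],[19,0],[34,7],[35,0],[47,16],[49,10],[50,0]]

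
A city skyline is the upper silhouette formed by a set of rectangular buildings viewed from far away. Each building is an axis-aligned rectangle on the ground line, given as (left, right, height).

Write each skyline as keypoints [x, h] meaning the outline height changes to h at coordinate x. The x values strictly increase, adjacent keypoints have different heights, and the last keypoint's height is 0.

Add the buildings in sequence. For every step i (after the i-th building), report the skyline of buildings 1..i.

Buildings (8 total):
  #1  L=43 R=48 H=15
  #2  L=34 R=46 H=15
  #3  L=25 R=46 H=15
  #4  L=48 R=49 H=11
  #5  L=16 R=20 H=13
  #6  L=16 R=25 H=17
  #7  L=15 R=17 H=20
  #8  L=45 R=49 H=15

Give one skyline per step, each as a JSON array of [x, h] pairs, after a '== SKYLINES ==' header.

== SKYLINES ==
[[43,15],[48,0]]
[[34,15],[48,0]]
[[25,15],[48,0]]
[[25,15],[48,11],[49,0]]
[[16,13],[20,0],[25,15],[48,11],[49,0]]
[[16,17],[25,15],[48,11],[49,0]]
[[15,20],[17,17],[25,15],[48,11],[49,0]]
[[15,20],[17,17],[25,15],[49,0]]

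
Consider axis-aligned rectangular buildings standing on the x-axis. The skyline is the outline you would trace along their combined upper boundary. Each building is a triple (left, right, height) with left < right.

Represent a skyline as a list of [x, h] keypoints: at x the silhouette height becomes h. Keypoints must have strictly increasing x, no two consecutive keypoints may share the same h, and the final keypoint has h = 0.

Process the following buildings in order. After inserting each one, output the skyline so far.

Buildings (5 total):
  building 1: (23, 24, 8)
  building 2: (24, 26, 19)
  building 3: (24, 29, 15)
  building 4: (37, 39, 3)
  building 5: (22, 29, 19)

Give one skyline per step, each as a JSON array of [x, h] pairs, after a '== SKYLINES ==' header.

== SKYLINES ==
[[23,8],[24,0]]
[[23,8],[24,19],[26,0]]
[[23,8],[24,19],[26,15],[29,0]]
[[23,8],[24,19],[26,15],[29,0],[37,3],[39,0]]
[[22,19],[29,0],[37,3],[39,0]]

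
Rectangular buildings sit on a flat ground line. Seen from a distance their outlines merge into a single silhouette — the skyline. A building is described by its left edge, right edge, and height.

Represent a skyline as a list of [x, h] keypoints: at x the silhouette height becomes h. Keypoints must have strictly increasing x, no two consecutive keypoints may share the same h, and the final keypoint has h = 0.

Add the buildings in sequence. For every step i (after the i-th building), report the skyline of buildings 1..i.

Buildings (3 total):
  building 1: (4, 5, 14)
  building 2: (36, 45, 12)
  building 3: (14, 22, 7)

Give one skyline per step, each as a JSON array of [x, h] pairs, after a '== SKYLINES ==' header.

== SKYLINES ==
[[4,14],[5,0]]
[[4,14],[5,0],[36,12],[45,0]]
[[4,14],[5,0],[14,7],[22,0],[36,12],[45,0]]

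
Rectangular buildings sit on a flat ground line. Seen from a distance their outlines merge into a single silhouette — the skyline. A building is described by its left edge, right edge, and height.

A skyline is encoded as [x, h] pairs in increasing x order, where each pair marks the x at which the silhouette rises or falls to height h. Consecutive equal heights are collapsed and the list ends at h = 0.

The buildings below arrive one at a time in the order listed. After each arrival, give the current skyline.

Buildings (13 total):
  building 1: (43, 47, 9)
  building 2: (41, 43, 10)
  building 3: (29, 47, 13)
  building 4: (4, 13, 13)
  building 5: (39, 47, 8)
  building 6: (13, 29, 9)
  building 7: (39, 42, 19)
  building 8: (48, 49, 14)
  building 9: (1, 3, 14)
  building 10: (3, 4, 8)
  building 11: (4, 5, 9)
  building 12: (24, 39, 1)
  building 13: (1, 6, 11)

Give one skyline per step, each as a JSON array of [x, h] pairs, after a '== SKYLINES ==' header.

== SKYLINES ==
[[43,9],[47,0]]
[[41,10],[43,9],[47,0]]
[[29,13],[47,0]]
[[4,13],[13,0],[29,13],[47,0]]
[[4,13],[13,0],[29,13],[47,0]]
[[4,13],[13,9],[29,13],[47,0]]
[[4,13],[13,9],[29,13],[39,19],[42,13],[47,0]]
[[4,13],[13,9],[29,13],[39,19],[42,13],[47,0],[48,14],[49,0]]
[[1,14],[3,0],[4,13],[13,9],[29,13],[39,19],[42,13],[47,0],[48,14],[49,0]]
[[1,14],[3,8],[4,13],[13,9],[29,13],[39,19],[42,13],[47,0],[48,14],[49,0]]
[[1,14],[3,8],[4,13],[13,9],[29,13],[39,19],[42,13],[47,0],[48,14],[49,0]]
[[1,14],[3,8],[4,13],[13,9],[29,13],[39,19],[42,13],[47,0],[48,14],[49,0]]
[[1,14],[3,11],[4,13],[13,9],[29,13],[39,19],[42,13],[47,0],[48,14],[49,0]]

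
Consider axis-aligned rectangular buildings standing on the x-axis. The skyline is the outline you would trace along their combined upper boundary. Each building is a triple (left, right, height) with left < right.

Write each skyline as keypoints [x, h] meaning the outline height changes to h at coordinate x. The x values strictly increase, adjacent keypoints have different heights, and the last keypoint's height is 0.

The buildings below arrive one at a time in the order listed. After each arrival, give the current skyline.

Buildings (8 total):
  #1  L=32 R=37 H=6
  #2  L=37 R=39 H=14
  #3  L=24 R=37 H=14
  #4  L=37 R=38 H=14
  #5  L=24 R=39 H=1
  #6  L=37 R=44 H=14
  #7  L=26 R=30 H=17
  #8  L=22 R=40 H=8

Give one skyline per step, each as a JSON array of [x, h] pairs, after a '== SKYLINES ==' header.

== SKYLINES ==
[[32,6],[37,0]]
[[32,6],[37,14],[39,0]]
[[24,14],[39,0]]
[[24,14],[39,0]]
[[24,14],[39,0]]
[[24,14],[44,0]]
[[24,14],[26,17],[30,14],[44,0]]
[[22,8],[24,14],[26,17],[30,14],[44,0]]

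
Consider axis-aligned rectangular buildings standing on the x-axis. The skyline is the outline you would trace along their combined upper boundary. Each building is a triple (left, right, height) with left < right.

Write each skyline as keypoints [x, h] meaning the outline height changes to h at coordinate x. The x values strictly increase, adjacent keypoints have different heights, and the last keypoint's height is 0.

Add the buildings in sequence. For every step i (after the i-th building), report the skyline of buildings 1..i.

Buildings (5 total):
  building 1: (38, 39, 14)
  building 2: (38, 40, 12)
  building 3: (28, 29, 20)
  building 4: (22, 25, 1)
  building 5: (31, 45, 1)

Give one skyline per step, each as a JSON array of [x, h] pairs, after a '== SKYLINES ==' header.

== SKYLINES ==
[[38,14],[39,0]]
[[38,14],[39,12],[40,0]]
[[28,20],[29,0],[38,14],[39,12],[40,0]]
[[22,1],[25,0],[28,20],[29,0],[38,14],[39,12],[40,0]]
[[22,1],[25,0],[28,20],[29,0],[31,1],[38,14],[39,12],[40,1],[45,0]]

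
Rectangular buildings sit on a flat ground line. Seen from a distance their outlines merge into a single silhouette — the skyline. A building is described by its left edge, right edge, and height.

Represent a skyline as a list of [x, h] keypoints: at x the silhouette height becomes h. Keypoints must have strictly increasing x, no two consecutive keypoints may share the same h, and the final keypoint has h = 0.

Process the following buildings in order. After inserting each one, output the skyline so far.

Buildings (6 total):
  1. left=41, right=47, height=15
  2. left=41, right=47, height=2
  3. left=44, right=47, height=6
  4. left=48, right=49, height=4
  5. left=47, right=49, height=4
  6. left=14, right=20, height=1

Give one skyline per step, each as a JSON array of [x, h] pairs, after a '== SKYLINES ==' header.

== SKYLINES ==
[[41,15],[47,0]]
[[41,15],[47,0]]
[[41,15],[47,0]]
[[41,15],[47,0],[48,4],[49,0]]
[[41,15],[47,4],[49,0]]
[[14,1],[20,0],[41,15],[47,4],[49,0]]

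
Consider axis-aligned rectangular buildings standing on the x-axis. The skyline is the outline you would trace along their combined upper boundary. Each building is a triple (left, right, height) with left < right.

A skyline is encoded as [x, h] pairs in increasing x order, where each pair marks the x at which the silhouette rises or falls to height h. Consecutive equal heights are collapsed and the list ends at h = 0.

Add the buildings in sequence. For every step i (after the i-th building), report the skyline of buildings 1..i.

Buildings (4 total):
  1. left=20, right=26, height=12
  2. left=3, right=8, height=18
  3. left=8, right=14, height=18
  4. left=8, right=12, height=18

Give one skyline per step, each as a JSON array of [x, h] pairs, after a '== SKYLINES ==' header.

== SKYLINES ==
[[20,12],[26,0]]
[[3,18],[8,0],[20,12],[26,0]]
[[3,18],[14,0],[20,12],[26,0]]
[[3,18],[14,0],[20,12],[26,0]]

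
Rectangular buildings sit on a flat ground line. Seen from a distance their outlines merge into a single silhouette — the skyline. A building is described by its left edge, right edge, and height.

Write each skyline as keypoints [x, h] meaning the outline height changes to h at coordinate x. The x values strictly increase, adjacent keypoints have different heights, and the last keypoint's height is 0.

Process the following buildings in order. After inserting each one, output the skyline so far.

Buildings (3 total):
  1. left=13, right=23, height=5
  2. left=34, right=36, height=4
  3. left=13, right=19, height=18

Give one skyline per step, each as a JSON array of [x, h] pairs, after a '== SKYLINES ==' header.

== SKYLINES ==
[[13,5],[23,0]]
[[13,5],[23,0],[34,4],[36,0]]
[[13,18],[19,5],[23,0],[34,4],[36,0]]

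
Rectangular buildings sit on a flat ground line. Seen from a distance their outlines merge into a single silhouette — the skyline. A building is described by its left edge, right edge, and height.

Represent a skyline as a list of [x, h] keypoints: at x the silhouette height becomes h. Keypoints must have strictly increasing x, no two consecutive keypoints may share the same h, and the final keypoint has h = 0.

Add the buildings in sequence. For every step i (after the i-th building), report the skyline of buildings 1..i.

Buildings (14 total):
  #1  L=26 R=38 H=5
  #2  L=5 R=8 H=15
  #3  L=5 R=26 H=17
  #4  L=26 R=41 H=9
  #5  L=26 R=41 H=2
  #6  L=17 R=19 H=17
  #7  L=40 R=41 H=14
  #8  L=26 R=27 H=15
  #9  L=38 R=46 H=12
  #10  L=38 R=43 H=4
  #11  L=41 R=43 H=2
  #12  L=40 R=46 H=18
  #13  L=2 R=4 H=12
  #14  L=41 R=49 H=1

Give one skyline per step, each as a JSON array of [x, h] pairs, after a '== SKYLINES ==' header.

== SKYLINES ==
[[26,5],[38,0]]
[[5,15],[8,0],[26,5],[38,0]]
[[5,17],[26,5],[38,0]]
[[5,17],[26,9],[41,0]]
[[5,17],[26,9],[41,0]]
[[5,17],[26,9],[41,0]]
[[5,17],[26,9],[40,14],[41,0]]
[[5,17],[26,15],[27,9],[40,14],[41,0]]
[[5,17],[26,15],[27,9],[38,12],[40,14],[41,12],[46,0]]
[[5,17],[26,15],[27,9],[38,12],[40,14],[41,12],[46,0]]
[[5,17],[26,15],[27,9],[38,12],[40,14],[41,12],[46,0]]
[[5,17],[26,15],[27,9],[38,12],[40,18],[46,0]]
[[2,12],[4,0],[5,17],[26,15],[27,9],[38,12],[40,18],[46,0]]
[[2,12],[4,0],[5,17],[26,15],[27,9],[38,12],[40,18],[46,1],[49,0]]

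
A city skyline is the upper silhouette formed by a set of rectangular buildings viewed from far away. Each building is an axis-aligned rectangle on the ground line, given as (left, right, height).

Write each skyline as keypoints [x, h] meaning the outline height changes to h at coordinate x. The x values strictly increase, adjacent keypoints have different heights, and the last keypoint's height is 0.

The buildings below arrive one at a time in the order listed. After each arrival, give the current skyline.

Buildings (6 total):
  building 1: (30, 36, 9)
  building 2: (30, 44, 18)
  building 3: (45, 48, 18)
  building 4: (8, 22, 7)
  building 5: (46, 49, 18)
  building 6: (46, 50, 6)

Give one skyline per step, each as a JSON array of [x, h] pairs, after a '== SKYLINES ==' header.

== SKYLINES ==
[[30,9],[36,0]]
[[30,18],[44,0]]
[[30,18],[44,0],[45,18],[48,0]]
[[8,7],[22,0],[30,18],[44,0],[45,18],[48,0]]
[[8,7],[22,0],[30,18],[44,0],[45,18],[49,0]]
[[8,7],[22,0],[30,18],[44,0],[45,18],[49,6],[50,0]]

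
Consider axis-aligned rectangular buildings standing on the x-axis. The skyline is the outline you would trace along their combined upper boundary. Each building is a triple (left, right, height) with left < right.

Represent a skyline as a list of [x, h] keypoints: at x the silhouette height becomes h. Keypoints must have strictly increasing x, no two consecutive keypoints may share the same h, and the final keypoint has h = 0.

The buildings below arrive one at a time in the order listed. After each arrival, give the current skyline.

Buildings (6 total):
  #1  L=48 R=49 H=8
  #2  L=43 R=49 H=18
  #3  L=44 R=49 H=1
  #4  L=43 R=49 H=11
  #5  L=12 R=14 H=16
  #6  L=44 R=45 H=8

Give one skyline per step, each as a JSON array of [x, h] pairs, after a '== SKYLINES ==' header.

== SKYLINES ==
[[48,8],[49,0]]
[[43,18],[49,0]]
[[43,18],[49,0]]
[[43,18],[49,0]]
[[12,16],[14,0],[43,18],[49,0]]
[[12,16],[14,0],[43,18],[49,0]]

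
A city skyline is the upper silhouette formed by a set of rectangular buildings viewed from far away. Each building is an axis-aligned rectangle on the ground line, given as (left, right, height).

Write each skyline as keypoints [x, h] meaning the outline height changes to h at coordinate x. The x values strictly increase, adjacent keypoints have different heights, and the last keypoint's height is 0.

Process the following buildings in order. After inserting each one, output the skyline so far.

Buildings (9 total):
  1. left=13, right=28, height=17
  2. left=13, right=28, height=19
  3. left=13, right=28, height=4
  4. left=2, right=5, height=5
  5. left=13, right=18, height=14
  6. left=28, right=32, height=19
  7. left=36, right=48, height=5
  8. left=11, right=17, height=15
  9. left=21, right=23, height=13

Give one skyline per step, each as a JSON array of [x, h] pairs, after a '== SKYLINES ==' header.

== SKYLINES ==
[[13,17],[28,0]]
[[13,19],[28,0]]
[[13,19],[28,0]]
[[2,5],[5,0],[13,19],[28,0]]
[[2,5],[5,0],[13,19],[28,0]]
[[2,5],[5,0],[13,19],[32,0]]
[[2,5],[5,0],[13,19],[32,0],[36,5],[48,0]]
[[2,5],[5,0],[11,15],[13,19],[32,0],[36,5],[48,0]]
[[2,5],[5,0],[11,15],[13,19],[32,0],[36,5],[48,0]]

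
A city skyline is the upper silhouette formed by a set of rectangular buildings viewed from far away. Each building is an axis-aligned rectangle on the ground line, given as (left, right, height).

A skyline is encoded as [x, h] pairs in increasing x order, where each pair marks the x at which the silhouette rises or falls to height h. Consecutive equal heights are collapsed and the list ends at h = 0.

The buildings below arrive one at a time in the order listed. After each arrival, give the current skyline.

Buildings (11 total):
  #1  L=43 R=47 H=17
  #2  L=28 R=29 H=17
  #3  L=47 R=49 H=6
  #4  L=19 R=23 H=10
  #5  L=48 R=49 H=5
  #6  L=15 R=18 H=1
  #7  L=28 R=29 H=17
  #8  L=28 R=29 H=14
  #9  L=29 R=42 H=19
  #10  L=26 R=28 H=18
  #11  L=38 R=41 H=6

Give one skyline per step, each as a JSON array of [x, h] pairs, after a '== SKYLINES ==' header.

== SKYLINES ==
[[43,17],[47,0]]
[[28,17],[29,0],[43,17],[47,0]]
[[28,17],[29,0],[43,17],[47,6],[49,0]]
[[19,10],[23,0],[28,17],[29,0],[43,17],[47,6],[49,0]]
[[19,10],[23,0],[28,17],[29,0],[43,17],[47,6],[49,0]]
[[15,1],[18,0],[19,10],[23,0],[28,17],[29,0],[43,17],[47,6],[49,0]]
[[15,1],[18,0],[19,10],[23,0],[28,17],[29,0],[43,17],[47,6],[49,0]]
[[15,1],[18,0],[19,10],[23,0],[28,17],[29,0],[43,17],[47,6],[49,0]]
[[15,1],[18,0],[19,10],[23,0],[28,17],[29,19],[42,0],[43,17],[47,6],[49,0]]
[[15,1],[18,0],[19,10],[23,0],[26,18],[28,17],[29,19],[42,0],[43,17],[47,6],[49,0]]
[[15,1],[18,0],[19,10],[23,0],[26,18],[28,17],[29,19],[42,0],[43,17],[47,6],[49,0]]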